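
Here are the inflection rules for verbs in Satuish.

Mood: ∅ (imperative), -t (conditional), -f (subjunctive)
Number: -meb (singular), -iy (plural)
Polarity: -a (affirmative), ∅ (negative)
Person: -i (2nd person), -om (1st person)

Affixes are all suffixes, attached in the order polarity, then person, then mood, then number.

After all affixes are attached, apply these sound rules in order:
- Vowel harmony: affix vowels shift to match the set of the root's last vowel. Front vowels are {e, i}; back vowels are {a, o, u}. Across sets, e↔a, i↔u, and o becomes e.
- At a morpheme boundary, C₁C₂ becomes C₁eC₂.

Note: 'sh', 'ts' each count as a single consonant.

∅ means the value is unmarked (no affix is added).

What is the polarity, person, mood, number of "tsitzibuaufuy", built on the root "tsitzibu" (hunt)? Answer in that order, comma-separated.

Segment: tsitzibu-a-i-f-iy.
polarity: -a → affirmative.
person: -i → 2nd person.
mood: -f → subjunctive.
number: -iy → plural.

affirmative, 2nd person, subjunctive, plural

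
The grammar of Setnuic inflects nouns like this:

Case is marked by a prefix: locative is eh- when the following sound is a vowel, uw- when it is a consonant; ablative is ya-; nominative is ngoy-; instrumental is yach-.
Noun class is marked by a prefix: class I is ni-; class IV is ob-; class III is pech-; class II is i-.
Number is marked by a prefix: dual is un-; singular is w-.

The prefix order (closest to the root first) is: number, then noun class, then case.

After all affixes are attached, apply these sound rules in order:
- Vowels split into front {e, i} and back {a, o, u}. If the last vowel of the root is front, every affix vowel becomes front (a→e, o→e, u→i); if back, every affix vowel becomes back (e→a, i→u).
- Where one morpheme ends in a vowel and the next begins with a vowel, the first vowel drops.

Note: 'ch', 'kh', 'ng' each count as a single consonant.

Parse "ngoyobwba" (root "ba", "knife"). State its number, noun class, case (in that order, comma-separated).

singular, class IV, nominative

Segment: ngoy-ob-w-ba.
number: w- → singular.
noun class: ob- → class IV.
case: ngoy- → nominative.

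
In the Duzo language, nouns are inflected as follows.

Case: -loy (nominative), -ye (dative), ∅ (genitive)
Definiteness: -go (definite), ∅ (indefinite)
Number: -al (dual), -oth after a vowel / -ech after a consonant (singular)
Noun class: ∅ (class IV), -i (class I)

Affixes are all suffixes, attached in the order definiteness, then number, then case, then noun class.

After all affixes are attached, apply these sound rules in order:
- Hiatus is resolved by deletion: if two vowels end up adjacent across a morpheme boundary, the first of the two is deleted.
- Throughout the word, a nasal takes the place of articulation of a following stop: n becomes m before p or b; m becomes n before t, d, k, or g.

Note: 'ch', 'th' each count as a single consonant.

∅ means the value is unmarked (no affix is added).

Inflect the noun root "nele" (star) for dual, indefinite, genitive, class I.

definiteness = indefinite: zero marking, form stays nele.
Attach number dual -al → neleal.
case = genitive: zero marking, form stays neleal.
Attach noun class class I -i → neleali.
Apply vowel deletion: neleali → nelali.
Nasal assimilation: no change.

nelali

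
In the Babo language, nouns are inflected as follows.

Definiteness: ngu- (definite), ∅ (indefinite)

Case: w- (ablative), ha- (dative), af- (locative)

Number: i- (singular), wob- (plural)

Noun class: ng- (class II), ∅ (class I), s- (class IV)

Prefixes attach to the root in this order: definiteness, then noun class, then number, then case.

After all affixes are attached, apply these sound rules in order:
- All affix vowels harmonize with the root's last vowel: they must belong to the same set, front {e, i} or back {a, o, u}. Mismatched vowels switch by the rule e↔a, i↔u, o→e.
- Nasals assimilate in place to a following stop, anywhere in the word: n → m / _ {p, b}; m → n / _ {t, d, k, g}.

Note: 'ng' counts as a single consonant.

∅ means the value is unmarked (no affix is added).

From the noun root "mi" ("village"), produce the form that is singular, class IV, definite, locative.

efisngimi

Attach definiteness definite ngu- → ngumi.
Attach noun class class IV s- → sngumi.
Attach number singular i- → isngumi.
Attach case locative af- → afisngumi.
Apply vowel harmony: afisngumi → efisngimi.
Nasal assimilation: no change.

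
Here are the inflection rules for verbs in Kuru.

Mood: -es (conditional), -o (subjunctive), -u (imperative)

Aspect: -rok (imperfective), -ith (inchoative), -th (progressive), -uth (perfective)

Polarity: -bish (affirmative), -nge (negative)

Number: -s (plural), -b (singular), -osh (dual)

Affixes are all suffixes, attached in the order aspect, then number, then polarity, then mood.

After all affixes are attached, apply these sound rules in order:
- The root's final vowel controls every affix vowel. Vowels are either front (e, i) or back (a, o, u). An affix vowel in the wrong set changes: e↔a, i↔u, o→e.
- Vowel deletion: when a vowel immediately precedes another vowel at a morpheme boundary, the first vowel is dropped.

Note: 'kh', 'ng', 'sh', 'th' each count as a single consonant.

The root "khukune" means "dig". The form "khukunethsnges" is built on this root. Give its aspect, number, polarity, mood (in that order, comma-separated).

Segment: khukune-th-s-nge-es.
aspect: -th → progressive.
number: -s → plural.
polarity: -nge → negative.
mood: -es → conditional.

progressive, plural, negative, conditional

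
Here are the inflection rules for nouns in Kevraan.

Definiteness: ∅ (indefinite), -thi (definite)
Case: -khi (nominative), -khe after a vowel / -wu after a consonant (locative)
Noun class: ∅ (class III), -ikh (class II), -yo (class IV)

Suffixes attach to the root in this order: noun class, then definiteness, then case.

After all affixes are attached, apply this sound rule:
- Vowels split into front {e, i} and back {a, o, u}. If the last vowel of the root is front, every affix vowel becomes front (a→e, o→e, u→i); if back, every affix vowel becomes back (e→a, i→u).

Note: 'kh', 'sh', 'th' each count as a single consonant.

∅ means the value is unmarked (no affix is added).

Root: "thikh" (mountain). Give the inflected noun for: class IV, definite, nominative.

thikhyethikhi

Attach noun class class IV -yo → thikhyo.
Attach definiteness definite -thi → thikhyothi.
Attach case nominative -khi → thikhyothikhi.
Apply vowel harmony: thikhyothikhi → thikhyethikhi.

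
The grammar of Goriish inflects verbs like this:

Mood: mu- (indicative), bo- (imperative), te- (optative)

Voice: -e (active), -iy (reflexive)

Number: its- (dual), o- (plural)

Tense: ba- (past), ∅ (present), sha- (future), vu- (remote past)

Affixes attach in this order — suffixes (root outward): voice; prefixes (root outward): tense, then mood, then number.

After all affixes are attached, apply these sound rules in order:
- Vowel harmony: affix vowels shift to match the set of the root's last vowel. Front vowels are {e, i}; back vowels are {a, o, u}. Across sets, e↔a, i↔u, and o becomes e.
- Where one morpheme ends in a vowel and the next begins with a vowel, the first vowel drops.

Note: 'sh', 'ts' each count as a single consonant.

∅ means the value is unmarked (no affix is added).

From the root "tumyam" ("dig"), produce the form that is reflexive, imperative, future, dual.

utsboshatumyamuy

Attach tense future sha- → shatumyam.
Attach mood imperative bo- → boshatumyam.
Attach voice reflexive -iy → boshatumyamiy.
Attach number dual its- → itsboshatumyamiy.
Apply vowel harmony: itsboshatumyamiy → utsboshatumyamuy.
Vowel deletion: no change.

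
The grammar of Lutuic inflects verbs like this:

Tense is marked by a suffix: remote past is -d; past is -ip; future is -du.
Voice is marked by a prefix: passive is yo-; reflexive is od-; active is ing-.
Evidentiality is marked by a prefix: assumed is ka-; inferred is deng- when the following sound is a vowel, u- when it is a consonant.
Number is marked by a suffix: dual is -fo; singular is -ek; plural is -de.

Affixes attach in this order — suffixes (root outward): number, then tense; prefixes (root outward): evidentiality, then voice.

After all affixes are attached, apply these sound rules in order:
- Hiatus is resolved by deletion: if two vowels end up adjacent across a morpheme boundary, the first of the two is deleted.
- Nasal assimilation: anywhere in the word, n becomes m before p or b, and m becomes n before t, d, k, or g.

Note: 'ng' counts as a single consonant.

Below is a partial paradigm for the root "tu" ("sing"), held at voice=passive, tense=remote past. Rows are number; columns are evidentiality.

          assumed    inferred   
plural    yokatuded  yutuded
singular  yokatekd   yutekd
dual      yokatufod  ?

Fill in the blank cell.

Attach evidentiality inferred u- (before consonant 't') → utu.
Attach voice passive yo- → youtu.
Attach number dual -fo → youtufo.
Attach tense remote past -d → youtufod.
Apply vowel deletion: youtufod → yutufod.
Nasal assimilation: no change.

yutufod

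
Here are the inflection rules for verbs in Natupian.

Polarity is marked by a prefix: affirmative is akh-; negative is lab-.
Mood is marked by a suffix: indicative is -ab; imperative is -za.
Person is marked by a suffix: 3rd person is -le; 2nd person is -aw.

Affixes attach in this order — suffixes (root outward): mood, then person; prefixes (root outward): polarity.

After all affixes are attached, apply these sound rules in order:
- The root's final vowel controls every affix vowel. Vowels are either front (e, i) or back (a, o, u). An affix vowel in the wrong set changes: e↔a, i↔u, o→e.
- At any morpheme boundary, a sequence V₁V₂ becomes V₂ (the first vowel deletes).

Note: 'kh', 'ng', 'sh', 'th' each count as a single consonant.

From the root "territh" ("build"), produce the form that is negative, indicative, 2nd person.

lebterrithebew

Attach mood indicative -ab → territhab.
Attach person 2nd person -aw → territhabaw.
Attach polarity negative lab- → labterrithabaw.
Apply vowel harmony: labterrithabaw → lebterrithebew.
Vowel deletion: no change.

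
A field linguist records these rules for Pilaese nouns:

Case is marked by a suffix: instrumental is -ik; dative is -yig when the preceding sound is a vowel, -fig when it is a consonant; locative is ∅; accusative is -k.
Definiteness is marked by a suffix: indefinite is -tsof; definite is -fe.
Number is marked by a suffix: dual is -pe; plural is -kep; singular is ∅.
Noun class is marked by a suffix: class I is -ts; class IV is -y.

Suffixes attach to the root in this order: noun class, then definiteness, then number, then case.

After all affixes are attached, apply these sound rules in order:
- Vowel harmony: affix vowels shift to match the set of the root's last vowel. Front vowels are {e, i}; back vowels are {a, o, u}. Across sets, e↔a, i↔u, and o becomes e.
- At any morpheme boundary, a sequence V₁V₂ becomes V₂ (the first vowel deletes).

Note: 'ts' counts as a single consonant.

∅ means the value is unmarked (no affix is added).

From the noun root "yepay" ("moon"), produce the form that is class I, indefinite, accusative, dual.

Attach noun class class I -ts → yepayts.
Attach definiteness indefinite -tsof → yepaytstsof.
Attach number dual -pe → yepaytstsofpe.
Attach case accusative -k → yepaytstsofpek.
Apply vowel harmony: yepaytstsofpek → yepaytstsofpak.
Vowel deletion: no change.

yepaytstsofpak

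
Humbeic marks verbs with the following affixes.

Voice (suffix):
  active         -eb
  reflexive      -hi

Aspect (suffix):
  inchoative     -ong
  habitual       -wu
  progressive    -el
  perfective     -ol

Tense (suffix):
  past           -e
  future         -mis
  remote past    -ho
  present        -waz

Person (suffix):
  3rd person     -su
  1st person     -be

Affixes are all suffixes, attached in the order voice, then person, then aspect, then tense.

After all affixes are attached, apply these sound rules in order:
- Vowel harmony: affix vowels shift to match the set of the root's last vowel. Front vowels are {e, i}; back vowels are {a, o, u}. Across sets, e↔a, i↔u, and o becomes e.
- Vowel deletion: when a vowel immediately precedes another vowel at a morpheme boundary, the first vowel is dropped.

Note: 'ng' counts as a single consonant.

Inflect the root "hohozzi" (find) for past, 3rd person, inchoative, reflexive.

hohozzihisenge

Attach voice reflexive -hi → hohozzihi.
Attach person 3rd person -su → hohozzihisu.
Attach aspect inchoative -ong → hohozzihisuong.
Attach tense past -e → hohozzihisuonge.
Apply vowel harmony: hohozzihisuonge → hohozzihisienge.
Apply vowel deletion: hohozzihisienge → hohozzihisenge.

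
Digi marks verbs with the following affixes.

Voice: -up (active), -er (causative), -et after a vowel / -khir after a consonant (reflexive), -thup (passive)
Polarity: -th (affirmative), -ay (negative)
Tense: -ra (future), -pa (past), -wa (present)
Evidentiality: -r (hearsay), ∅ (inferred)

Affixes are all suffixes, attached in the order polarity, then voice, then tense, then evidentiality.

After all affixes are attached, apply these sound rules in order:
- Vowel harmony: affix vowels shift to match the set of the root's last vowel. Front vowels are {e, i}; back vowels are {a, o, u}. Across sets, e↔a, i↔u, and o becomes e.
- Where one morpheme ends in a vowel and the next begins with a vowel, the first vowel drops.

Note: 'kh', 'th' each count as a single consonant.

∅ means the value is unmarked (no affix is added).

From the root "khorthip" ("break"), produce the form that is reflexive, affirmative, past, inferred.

khorthipthkhirpe

Attach polarity affirmative -th → khorthipth.
Attach voice reflexive -khir (after consonant 'th') → khorthipthkhir.
Attach tense past -pa → khorthipthkhirpa.
evidentiality = inferred: zero marking, form stays khorthipthkhirpa.
Apply vowel harmony: khorthipthkhirpa → khorthipthkhirpe.
Vowel deletion: no change.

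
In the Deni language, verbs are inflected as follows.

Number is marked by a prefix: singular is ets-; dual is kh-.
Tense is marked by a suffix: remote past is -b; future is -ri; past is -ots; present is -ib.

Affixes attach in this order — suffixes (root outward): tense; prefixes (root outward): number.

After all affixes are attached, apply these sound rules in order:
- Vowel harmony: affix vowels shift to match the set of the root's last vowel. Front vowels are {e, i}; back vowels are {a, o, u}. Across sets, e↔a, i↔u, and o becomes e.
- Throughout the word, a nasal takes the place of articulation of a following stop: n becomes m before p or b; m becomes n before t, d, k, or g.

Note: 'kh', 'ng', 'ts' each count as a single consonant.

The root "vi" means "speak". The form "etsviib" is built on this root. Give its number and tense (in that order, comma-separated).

Segment: ets-vi-ib.
number: ets- → singular.
tense: -ib → present.

singular, present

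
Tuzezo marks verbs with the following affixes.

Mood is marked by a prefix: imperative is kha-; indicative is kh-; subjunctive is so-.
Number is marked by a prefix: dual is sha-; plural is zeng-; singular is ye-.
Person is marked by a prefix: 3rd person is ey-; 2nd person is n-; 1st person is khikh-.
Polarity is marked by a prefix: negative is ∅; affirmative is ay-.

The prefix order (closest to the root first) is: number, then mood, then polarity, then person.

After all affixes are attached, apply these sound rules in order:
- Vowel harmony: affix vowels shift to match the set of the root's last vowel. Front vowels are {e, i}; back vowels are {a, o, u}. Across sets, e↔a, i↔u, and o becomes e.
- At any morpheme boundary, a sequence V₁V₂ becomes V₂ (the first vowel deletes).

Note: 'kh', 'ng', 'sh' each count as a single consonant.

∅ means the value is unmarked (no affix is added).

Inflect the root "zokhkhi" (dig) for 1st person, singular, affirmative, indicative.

khikheykhyezokhkhi

Attach number singular ye- → yezokhkhi.
Attach mood indicative kh- → khyezokhkhi.
Attach polarity affirmative ay- → aykhyezokhkhi.
Attach person 1st person khikh- → khikhaykhyezokhkhi.
Apply vowel harmony: khikhaykhyezokhkhi → khikheykhyezokhkhi.
Vowel deletion: no change.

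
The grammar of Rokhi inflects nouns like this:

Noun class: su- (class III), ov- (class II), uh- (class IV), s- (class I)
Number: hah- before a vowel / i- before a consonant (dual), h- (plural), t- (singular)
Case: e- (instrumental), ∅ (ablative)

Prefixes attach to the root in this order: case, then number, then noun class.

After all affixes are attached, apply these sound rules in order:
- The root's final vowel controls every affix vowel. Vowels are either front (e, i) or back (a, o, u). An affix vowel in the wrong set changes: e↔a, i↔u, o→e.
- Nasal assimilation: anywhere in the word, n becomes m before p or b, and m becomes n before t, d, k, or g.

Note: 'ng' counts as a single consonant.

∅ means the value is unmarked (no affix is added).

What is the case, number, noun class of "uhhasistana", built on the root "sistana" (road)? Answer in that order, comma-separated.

instrumental, plural, class IV

Segment: uh-h-e-sistana.
case: e- → instrumental.
number: h- → plural.
noun class: uh- → class IV.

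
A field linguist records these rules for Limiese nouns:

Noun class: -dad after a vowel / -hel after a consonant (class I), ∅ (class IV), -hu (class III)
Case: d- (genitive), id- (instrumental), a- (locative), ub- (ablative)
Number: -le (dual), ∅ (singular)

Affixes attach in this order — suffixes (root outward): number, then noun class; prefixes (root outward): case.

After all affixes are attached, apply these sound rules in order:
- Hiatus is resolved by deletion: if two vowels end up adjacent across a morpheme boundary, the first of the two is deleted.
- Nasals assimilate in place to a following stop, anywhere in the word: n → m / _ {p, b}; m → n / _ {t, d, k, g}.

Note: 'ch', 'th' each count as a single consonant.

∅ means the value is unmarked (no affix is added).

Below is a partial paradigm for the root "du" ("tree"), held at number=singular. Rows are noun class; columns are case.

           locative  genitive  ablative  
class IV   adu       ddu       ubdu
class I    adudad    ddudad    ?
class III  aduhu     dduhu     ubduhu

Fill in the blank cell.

ubdudad

number = singular: zero marking, form stays du.
Attach case ablative ub- → ubdu.
Attach noun class class I -dad (after vowel 'u') → ubdudad.
Vowel deletion: no change.
Nasal assimilation: no change.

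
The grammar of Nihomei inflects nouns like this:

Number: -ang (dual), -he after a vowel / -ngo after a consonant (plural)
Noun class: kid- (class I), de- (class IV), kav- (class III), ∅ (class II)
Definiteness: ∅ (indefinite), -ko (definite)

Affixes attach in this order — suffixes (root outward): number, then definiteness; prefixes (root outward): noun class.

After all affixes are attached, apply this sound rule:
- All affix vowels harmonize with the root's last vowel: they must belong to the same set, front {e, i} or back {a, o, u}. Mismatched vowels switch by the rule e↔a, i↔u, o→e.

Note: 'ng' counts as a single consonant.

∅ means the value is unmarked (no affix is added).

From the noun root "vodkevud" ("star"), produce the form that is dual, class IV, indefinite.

davodkevudang

Attach number dual -ang → vodkevudang.
definiteness = indefinite: zero marking, form stays vodkevudang.
Attach noun class class IV de- → devodkevudang.
Apply vowel harmony: devodkevudang → davodkevudang.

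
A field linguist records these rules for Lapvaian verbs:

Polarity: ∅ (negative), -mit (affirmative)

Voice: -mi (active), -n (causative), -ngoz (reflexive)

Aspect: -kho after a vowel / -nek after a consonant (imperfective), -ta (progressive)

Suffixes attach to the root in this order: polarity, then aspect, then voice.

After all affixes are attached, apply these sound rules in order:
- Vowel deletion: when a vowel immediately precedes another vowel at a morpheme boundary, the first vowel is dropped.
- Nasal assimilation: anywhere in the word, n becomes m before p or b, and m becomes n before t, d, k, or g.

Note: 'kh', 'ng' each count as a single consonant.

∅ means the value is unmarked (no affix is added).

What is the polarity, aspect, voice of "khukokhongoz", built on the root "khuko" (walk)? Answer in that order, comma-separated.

Segment: khuko-kho-ngoz.
polarity: ∅ → negative.
aspect: -kho/nek → imperfective.
voice: -ngoz → reflexive.

negative, imperfective, reflexive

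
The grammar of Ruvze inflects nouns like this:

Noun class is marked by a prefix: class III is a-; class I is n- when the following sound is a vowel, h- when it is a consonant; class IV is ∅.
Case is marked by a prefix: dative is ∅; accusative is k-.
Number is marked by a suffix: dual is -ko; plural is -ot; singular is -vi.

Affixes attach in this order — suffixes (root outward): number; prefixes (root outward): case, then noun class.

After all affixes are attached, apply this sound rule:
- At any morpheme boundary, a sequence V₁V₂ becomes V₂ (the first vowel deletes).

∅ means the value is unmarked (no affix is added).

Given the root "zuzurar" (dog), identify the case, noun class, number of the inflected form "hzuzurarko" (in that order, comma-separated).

Segment: h-zuzurar-ko.
case: ∅ → dative.
noun class: n/h- → class I.
number: -ko → dual.

dative, class I, dual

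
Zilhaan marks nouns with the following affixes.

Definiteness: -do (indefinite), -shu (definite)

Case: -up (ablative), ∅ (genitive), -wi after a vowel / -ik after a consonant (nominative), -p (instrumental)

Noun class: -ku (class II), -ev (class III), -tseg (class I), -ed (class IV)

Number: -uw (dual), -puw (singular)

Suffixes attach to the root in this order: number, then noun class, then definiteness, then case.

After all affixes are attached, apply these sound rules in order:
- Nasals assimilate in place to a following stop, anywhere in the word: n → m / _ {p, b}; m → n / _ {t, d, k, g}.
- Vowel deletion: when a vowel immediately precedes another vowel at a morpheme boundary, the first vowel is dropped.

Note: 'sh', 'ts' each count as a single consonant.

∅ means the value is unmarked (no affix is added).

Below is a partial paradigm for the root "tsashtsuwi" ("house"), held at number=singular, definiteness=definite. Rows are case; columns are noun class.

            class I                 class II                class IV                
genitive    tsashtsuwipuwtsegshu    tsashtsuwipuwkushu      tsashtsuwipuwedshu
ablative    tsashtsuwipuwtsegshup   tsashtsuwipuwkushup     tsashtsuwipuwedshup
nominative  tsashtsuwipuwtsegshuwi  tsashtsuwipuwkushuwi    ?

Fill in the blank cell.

Attach number singular -puw → tsashtsuwipuw.
Attach noun class class IV -ed → tsashtsuwipuwed.
Attach definiteness definite -shu → tsashtsuwipuwedshu.
Attach case nominative -wi (after vowel 'u') → tsashtsuwipuwedshuwi.
Nasal assimilation: no change.
Vowel deletion: no change.

tsashtsuwipuwedshuwi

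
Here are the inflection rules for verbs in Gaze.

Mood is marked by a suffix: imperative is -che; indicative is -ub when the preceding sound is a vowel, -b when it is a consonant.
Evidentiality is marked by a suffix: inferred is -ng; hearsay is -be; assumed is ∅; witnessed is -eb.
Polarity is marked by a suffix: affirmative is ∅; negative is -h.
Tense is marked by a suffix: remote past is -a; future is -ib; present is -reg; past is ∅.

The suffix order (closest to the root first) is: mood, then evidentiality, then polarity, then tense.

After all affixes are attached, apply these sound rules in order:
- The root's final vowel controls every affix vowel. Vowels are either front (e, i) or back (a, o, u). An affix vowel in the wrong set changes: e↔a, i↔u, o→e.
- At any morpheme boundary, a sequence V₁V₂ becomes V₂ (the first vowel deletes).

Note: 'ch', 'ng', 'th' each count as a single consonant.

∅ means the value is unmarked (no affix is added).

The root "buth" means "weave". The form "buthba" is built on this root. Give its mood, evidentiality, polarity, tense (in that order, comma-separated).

indicative, assumed, affirmative, remote past

Segment: buth-b-a.
mood: -ub/b → indicative.
evidentiality: ∅ → assumed.
polarity: ∅ → affirmative.
tense: -a → remote past.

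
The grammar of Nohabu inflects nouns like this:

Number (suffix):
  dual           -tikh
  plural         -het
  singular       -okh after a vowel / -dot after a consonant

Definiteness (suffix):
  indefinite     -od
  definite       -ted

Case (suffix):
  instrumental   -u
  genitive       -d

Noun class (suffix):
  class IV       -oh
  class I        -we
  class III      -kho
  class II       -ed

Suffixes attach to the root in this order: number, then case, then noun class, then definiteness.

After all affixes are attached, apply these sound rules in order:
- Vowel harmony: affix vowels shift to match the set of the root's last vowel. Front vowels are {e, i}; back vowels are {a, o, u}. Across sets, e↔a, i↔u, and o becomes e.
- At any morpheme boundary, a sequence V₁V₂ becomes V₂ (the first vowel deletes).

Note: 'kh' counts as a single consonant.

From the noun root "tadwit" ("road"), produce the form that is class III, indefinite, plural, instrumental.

tadwithetikhed

Attach number plural -het → tadwithet.
Attach case instrumental -u → tadwithetu.
Attach noun class class III -kho → tadwithetukho.
Attach definiteness indefinite -od → tadwithetukhood.
Apply vowel harmony: tadwithetukhood → tadwithetikheed.
Apply vowel deletion: tadwithetikheed → tadwithetikhed.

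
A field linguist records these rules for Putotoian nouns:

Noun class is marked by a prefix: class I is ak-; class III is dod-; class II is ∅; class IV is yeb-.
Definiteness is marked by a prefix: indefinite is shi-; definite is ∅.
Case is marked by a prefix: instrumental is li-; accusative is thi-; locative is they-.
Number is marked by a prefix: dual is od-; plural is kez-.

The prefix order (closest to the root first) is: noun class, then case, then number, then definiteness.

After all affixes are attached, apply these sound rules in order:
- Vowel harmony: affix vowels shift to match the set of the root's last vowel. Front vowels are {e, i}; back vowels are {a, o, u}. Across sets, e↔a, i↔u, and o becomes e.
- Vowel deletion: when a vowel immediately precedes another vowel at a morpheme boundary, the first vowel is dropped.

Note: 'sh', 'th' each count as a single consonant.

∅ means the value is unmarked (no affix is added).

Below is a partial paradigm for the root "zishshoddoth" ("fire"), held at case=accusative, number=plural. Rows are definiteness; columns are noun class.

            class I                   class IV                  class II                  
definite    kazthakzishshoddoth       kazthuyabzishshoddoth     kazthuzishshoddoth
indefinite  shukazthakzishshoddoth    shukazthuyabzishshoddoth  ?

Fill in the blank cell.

shukazthuzishshoddoth

noun class = class II: zero marking, form stays zishshoddoth.
Attach case accusative thi- → thizishshoddoth.
Attach number plural kez- → kezthizishshoddoth.
Attach definiteness indefinite shi- → shikezthizishshoddoth.
Apply vowel harmony: shikezthizishshoddoth → shukazthuzishshoddoth.
Vowel deletion: no change.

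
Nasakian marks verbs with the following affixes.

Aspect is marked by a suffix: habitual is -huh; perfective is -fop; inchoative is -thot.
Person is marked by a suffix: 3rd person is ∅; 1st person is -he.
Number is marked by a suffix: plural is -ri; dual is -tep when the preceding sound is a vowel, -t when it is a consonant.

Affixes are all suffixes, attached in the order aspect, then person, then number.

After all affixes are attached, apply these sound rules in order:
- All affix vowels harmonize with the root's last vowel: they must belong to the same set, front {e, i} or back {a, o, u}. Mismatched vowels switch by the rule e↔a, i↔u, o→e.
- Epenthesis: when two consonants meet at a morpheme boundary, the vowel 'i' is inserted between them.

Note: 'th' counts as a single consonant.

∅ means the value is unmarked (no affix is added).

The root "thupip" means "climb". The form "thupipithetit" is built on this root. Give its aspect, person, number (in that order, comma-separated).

Segment: thupip-thot-t.
aspect: -thot → inchoative.
person: ∅ → 3rd person.
number: -tep/t → dual.

inchoative, 3rd person, dual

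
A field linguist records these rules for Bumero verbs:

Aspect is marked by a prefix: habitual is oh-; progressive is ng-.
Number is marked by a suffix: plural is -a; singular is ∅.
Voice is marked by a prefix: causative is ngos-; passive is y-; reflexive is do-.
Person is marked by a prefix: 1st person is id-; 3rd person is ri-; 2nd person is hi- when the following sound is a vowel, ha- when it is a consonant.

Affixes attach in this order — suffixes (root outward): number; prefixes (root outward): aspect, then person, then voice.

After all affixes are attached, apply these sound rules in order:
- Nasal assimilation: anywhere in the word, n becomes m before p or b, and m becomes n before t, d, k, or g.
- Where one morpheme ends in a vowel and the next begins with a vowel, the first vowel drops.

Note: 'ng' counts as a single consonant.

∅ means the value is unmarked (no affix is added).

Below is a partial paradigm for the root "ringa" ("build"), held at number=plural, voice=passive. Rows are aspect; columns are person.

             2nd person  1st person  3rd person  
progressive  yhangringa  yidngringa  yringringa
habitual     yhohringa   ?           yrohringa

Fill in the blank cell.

yidohringa

Attach aspect habitual oh- → ohringa.
Attach person 1st person id- → idohringa.
Attach number plural -a → idohringaa.
Attach voice passive y- → yidohringaa.
Nasal assimilation: no change.
Apply vowel deletion: yidohringaa → yidohringa.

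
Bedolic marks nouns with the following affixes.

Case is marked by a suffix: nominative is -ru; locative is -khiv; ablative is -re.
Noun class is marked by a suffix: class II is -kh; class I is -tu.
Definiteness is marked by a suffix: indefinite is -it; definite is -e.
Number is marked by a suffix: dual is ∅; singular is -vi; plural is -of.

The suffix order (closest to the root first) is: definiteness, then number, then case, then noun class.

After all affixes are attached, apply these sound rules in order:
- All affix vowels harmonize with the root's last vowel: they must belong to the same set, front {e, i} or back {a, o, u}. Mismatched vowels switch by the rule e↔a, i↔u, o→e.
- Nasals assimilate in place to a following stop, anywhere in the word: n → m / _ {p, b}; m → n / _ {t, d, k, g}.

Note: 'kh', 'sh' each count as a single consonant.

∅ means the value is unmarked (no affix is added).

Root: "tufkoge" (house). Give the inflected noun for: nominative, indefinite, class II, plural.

Attach definiteness indefinite -it → tufkogeit.
Attach number plural -of → tufkogeitof.
Attach case nominative -ru → tufkogeitofru.
Attach noun class class II -kh → tufkogeitofrukh.
Apply vowel harmony: tufkogeitofrukh → tufkogeitefrikh.
Nasal assimilation: no change.

tufkogeitefrikh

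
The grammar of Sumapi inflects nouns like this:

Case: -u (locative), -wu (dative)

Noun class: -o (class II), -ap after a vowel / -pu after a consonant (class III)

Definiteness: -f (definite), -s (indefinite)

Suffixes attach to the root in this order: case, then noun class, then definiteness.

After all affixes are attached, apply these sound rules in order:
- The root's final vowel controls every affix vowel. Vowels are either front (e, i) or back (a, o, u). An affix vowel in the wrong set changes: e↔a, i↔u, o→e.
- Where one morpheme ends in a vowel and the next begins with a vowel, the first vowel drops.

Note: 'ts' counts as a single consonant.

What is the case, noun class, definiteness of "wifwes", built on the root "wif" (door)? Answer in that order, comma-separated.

dative, class II, indefinite

Segment: wif-wu-o-s.
case: -wu → dative.
noun class: -o → class II.
definiteness: -s → indefinite.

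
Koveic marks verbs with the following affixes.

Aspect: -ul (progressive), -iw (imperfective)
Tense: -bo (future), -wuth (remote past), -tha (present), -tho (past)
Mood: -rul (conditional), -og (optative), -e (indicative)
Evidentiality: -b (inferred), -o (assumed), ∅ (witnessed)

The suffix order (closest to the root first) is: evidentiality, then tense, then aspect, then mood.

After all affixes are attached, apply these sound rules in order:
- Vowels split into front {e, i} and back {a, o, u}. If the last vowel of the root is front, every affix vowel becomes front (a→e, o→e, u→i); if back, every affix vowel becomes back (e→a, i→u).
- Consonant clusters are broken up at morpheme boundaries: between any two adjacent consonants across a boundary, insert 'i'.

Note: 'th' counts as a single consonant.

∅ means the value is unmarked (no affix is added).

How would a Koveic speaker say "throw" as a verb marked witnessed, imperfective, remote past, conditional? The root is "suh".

suhiwuthuwirul

evidentiality = witnessed: zero marking, form stays suh.
Attach tense remote past -wuth → suhwuth.
Attach aspect imperfective -iw → suhwuthiw.
Attach mood conditional -rul → suhwuthiwrul.
Apply vowel harmony: suhwuthiwrul → suhwuthuwrul.
Apply epenthesis: suhwuthuwrul → suhiwuthuwirul.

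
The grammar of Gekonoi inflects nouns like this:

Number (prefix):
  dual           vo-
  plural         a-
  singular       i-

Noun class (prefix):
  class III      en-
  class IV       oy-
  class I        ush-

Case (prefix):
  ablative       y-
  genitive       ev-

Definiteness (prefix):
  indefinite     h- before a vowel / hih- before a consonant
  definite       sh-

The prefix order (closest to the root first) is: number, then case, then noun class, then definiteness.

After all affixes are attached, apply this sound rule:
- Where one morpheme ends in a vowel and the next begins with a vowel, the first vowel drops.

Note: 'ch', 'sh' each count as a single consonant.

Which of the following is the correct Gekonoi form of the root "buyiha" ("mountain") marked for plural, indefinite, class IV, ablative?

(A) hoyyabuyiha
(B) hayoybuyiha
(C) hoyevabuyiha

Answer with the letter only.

Attach number plural a- → abuyiha.
Attach case ablative y- → yabuyiha.
Attach noun class class IV oy- → oyyabuyiha.
Attach definiteness indefinite h- (before vowel 'o') → hoyyabuyiha.
Vowel deletion: no change.
So the correct form is hoyyabuyiha, option (A).
(C) hoyevabuyiha is wrong: it uses genitive instead of ablative for case.
(B) hayoybuyiha is wrong: it has the affixes in the wrong order.

A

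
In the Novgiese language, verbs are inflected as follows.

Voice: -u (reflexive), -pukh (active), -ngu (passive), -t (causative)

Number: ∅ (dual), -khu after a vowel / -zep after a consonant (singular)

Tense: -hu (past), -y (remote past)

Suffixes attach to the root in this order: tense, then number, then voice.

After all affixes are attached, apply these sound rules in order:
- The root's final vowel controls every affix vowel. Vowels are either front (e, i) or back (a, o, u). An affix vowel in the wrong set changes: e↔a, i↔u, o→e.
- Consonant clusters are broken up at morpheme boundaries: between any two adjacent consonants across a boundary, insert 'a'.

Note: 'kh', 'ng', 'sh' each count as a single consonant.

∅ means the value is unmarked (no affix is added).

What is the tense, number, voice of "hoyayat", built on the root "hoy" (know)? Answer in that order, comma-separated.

remote past, dual, causative

Segment: hoy-y-t.
tense: -y → remote past.
number: ∅ → dual.
voice: -t → causative.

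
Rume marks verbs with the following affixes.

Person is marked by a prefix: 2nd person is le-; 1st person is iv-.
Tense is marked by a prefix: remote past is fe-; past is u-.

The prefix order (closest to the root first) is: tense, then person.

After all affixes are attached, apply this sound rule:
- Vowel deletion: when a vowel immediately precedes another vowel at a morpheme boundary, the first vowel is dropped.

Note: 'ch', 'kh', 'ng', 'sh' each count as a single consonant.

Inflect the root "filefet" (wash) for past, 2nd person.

Attach tense past u- → ufilefet.
Attach person 2nd person le- → leufilefet.
Apply vowel deletion: leufilefet → lufilefet.

lufilefet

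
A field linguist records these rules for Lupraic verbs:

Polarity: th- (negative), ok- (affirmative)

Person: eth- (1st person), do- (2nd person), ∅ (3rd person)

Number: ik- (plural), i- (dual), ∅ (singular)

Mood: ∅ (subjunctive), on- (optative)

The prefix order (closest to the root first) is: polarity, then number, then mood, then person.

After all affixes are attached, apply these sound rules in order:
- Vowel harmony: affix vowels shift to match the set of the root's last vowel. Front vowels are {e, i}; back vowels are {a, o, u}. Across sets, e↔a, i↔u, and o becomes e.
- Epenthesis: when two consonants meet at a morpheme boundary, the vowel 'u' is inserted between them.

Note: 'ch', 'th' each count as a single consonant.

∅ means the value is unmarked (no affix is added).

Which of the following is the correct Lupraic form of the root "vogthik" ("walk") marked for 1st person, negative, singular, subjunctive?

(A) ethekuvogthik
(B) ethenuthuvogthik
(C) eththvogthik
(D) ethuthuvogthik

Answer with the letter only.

D

Attach polarity negative th- → thvogthik.
number = singular: zero marking, form stays thvogthik.
mood = subjunctive: zero marking, form stays thvogthik.
Attach person 1st person eth- → eththvogthik.
Vowel harmony: no change.
Apply epenthesis: eththvogthik → ethuthuvogthik.
So the correct form is ethuthuvogthik, option (D).
(B) ethenuthuvogthik is wrong: it uses optative instead of subjunctive for mood.
(C) eththvogthik is wrong: it fails to apply the sound rule(s).
(A) ethekuvogthik is wrong: it uses affirmative instead of negative for polarity.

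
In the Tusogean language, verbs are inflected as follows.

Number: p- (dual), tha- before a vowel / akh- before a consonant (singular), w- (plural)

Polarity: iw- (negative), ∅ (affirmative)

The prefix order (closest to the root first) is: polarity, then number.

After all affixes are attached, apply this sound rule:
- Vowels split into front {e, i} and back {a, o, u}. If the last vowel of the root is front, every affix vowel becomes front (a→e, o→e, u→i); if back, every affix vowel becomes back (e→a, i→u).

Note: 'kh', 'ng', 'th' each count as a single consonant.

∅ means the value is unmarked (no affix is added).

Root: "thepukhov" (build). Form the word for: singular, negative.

thauwthepukhov

Attach polarity negative iw- → iwthepukhov.
Attach number singular tha- (before vowel 'i') → thaiwthepukhov.
Apply vowel harmony: thaiwthepukhov → thauwthepukhov.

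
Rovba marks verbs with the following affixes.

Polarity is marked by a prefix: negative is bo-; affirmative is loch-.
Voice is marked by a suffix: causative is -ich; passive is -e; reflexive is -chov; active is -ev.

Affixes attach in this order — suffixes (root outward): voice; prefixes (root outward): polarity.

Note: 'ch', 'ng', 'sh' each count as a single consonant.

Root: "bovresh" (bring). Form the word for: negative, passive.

Attach voice passive -e → bovreshe.
Attach polarity negative bo- → bobovreshe.

bobovreshe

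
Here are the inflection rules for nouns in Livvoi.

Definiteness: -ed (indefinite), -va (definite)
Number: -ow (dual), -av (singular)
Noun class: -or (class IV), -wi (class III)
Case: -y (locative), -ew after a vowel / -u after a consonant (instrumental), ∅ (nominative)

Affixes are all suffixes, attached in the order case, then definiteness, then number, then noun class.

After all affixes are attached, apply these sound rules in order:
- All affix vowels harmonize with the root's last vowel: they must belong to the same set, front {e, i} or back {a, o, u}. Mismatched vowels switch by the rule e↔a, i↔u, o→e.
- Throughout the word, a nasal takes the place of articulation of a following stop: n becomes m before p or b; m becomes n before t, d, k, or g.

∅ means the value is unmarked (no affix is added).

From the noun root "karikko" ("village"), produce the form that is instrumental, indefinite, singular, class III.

Attach case instrumental -ew (after vowel 'o') → karikkoew.
Attach definiteness indefinite -ed → karikkoewed.
Attach number singular -av → karikkoewedav.
Attach noun class class III -wi → karikkoewedavwi.
Apply vowel harmony: karikkoewedavwi → karikkoawadavwu.
Nasal assimilation: no change.

karikkoawadavwu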